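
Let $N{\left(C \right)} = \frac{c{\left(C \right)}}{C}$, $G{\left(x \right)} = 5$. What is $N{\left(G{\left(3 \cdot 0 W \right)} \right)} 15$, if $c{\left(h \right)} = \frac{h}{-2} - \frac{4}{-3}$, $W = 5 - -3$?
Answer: $- \frac{7}{2} \approx -3.5$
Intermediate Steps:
$W = 8$ ($W = 5 + 3 = 8$)
$c{\left(h \right)} = \frac{4}{3} - \frac{h}{2}$ ($c{\left(h \right)} = h \left(- \frac{1}{2}\right) - - \frac{4}{3} = - \frac{h}{2} + \frac{4}{3} = \frac{4}{3} - \frac{h}{2}$)
$N{\left(C \right)} = \frac{\frac{4}{3} - \frac{C}{2}}{C}$
$N{\left(G{\left(3 \cdot 0 W \right)} \right)} 15 = \frac{8 - 15}{6 \cdot 5} \cdot 15 = \frac{1}{6} \cdot \frac{1}{5} \left(8 - 15\right) 15 = \frac{1}{6} \cdot \frac{1}{5} \left(-7\right) 15 = \left(- \frac{7}{30}\right) 15 = - \frac{7}{2}$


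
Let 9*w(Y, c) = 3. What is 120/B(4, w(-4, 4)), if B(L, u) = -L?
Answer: -30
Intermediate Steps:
w(Y, c) = 1/3 (w(Y, c) = (1/9)*3 = 1/3)
120/B(4, w(-4, 4)) = 120/(-1*4) = 120/(-4) = -1/4*120 = -30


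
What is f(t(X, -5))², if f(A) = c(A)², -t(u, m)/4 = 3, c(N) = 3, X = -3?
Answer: 81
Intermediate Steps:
t(u, m) = -12 (t(u, m) = -4*3 = -12)
f(A) = 9 (f(A) = 3² = 9)
f(t(X, -5))² = 9² = 81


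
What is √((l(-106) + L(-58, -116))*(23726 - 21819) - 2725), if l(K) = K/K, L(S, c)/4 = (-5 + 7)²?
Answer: 7*√606 ≈ 172.32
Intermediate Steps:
L(S, c) = 16 (L(S, c) = 4*(-5 + 7)² = 4*2² = 4*4 = 16)
l(K) = 1
√((l(-106) + L(-58, -116))*(23726 - 21819) - 2725) = √((1 + 16)*(23726 - 21819) - 2725) = √(17*1907 - 2725) = √(32419 - 2725) = √29694 = 7*√606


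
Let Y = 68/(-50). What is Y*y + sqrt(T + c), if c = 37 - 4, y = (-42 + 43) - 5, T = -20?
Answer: 136/25 + sqrt(13) ≈ 9.0455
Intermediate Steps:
Y = -34/25 (Y = 68*(-1/50) = -34/25 ≈ -1.3600)
y = -4 (y = 1 - 5 = -4)
c = 33
Y*y + sqrt(T + c) = -34/25*(-4) + sqrt(-20 + 33) = 136/25 + sqrt(13)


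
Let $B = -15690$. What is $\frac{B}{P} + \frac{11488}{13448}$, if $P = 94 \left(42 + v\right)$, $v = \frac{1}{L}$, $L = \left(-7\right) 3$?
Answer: $- \frac{217475893}{69605167} \approx -3.1244$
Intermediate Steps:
$L = -21$
$v = - \frac{1}{21}$ ($v = \frac{1}{-21} = - \frac{1}{21} \approx -0.047619$)
$P = \frac{82814}{21}$ ($P = 94 \left(42 - \frac{1}{21}\right) = 94 \cdot \frac{881}{21} = \frac{82814}{21} \approx 3943.5$)
$\frac{B}{P} + \frac{11488}{13448} = - \frac{15690}{\frac{82814}{21}} + \frac{11488}{13448} = \left(-15690\right) \frac{21}{82814} + 11488 \cdot \frac{1}{13448} = - \frac{164745}{41407} + \frac{1436}{1681} = - \frac{217475893}{69605167}$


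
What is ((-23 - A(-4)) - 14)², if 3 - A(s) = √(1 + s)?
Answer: (40 - I*√3)² ≈ 1597.0 - 138.56*I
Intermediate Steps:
A(s) = 3 - √(1 + s)
((-23 - A(-4)) - 14)² = ((-23 - (3 - √(1 - 4))) - 14)² = ((-23 - (3 - √(-3))) - 14)² = ((-23 - (3 - I*√3)) - 14)² = ((-23 + (-3 + I*√3)) - 14)² = ((-26 + I*√3) - 14)² = (-40 + I*√3)²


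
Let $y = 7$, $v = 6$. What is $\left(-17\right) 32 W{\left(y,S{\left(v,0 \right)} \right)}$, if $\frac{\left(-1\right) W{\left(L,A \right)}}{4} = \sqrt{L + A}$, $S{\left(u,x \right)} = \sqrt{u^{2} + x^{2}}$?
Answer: $2176 \sqrt{13} \approx 7845.7$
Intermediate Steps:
$W{\left(L,A \right)} = - 4 \sqrt{A + L}$ ($W{\left(L,A \right)} = - 4 \sqrt{L + A} = - 4 \sqrt{A + L}$)
$\left(-17\right) 32 W{\left(y,S{\left(v,0 \right)} \right)} = \left(-17\right) 32 \left(- 4 \sqrt{\sqrt{6^{2} + 0^{2}} + 7}\right) = - 544 \left(- 4 \sqrt{\sqrt{36 + 0} + 7}\right) = - 544 \left(- 4 \sqrt{\sqrt{36} + 7}\right) = - 544 \left(- 4 \sqrt{6 + 7}\right) = - 544 \left(- 4 \sqrt{13}\right) = 2176 \sqrt{13}$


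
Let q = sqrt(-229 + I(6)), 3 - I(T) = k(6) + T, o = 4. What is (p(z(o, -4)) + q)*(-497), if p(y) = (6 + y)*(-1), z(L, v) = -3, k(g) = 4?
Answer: 1491 - 994*I*sqrt(59) ≈ 1491.0 - 7635.1*I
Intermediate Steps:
p(y) = -6 - y
I(T) = -1 - T (I(T) = 3 - (4 + T) = 3 + (-4 - T) = -1 - T)
q = 2*I*sqrt(59) (q = sqrt(-229 + (-1 - 1*6)) = sqrt(-229 + (-1 - 6)) = sqrt(-229 - 7) = sqrt(-236) = 2*I*sqrt(59) ≈ 15.362*I)
(p(z(o, -4)) + q)*(-497) = ((-6 - 1*(-3)) + 2*I*sqrt(59))*(-497) = ((-6 + 3) + 2*I*sqrt(59))*(-497) = (-3 + 2*I*sqrt(59))*(-497) = 1491 - 994*I*sqrt(59)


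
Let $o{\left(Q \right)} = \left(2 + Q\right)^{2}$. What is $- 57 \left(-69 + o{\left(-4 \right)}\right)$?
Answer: $3705$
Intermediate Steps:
$- 57 \left(-69 + o{\left(-4 \right)}\right) = - 57 \left(-69 + \left(2 - 4\right)^{2}\right) = - 57 \left(-69 + \left(-2\right)^{2}\right) = - 57 \left(-69 + 4\right) = \left(-57\right) \left(-65\right) = 3705$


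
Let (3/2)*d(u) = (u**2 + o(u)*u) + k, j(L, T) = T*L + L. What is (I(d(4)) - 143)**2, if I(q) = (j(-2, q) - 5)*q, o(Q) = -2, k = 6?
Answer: 11854249/81 ≈ 1.4635e+5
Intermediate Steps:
j(L, T) = L + L*T (j(L, T) = L*T + L = L + L*T)
d(u) = 4 - 4*u/3 + 2*u**2/3 (d(u) = 2*((u**2 - 2*u) + 6)/3 = 2*(6 + u**2 - 2*u)/3 = 4 - 4*u/3 + 2*u**2/3)
I(q) = q*(-7 - 2*q) (I(q) = (-2*(1 + q) - 5)*q = ((-2 - 2*q) - 5)*q = (-7 - 2*q)*q = q*(-7 - 2*q))
(I(d(4)) - 143)**2 = (-(4 - 4/3*4 + (2/3)*4**2)*(7 + 2*(4 - 4/3*4 + (2/3)*4**2)) - 143)**2 = (-(4 - 16/3 + (2/3)*16)*(7 + 2*(4 - 16/3 + (2/3)*16)) - 143)**2 = (-(4 - 16/3 + 32/3)*(7 + 2*(4 - 16/3 + 32/3)) - 143)**2 = (-1*28/3*(7 + 2*(28/3)) - 143)**2 = (-1*28/3*(7 + 56/3) - 143)**2 = (-1*28/3*77/3 - 143)**2 = (-2156/9 - 143)**2 = (-3443/9)**2 = 11854249/81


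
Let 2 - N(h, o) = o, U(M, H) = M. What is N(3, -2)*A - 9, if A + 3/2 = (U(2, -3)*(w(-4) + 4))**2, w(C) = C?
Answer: -15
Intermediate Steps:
N(h, o) = 2 - o
A = -3/2 (A = -3/2 + (2*(-4 + 4))**2 = -3/2 + (2*0)**2 = -3/2 + 0**2 = -3/2 + 0 = -3/2 ≈ -1.5000)
N(3, -2)*A - 9 = (2 - 1*(-2))*(-3/2) - 9 = (2 + 2)*(-3/2) - 9 = 4*(-3/2) - 9 = -6 - 9 = -15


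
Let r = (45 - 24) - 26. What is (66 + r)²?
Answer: 3721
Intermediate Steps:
r = -5 (r = 21 - 26 = -5)
(66 + r)² = (66 - 5)² = 61² = 3721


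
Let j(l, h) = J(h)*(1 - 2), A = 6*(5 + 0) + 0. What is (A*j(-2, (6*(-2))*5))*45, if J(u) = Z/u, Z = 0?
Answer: 0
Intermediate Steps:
J(u) = 0 (J(u) = 0/u = 0)
A = 30 (A = 6*5 + 0 = 30 + 0 = 30)
j(l, h) = 0 (j(l, h) = 0*(1 - 2) = 0*(-1) = 0)
(A*j(-2, (6*(-2))*5))*45 = (30*0)*45 = 0*45 = 0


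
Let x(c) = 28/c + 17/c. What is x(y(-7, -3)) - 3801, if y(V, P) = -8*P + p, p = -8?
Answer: -60771/16 ≈ -3798.2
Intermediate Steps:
y(V, P) = -8 - 8*P (y(V, P) = -8*P - 8 = -8 - 8*P)
x(c) = 45/c
x(y(-7, -3)) - 3801 = 45/(-8 - 8*(-3)) - 3801 = 45/(-8 + 24) - 3801 = 45/16 - 3801 = -60771/16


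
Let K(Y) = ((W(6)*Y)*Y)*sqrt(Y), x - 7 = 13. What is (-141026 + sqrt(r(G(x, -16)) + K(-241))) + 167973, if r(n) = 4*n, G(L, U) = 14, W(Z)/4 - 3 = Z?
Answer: 26947 + 2*sqrt(14 + 522729*I*sqrt(241)) ≈ 30976.0 + 4028.6*I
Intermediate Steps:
x = 20 (x = 7 + 13 = 20)
W(Z) = 12 + 4*Z
K(Y) = 36*Y**(5/2) (K(Y) = (((12 + 4*6)*Y)*Y)*sqrt(Y) = (((12 + 24)*Y)*Y)*sqrt(Y) = ((36*Y)*Y)*sqrt(Y) = (36*Y**2)*sqrt(Y) = 36*Y**(5/2))
(-141026 + sqrt(r(G(x, -16)) + K(-241))) + 167973 = (-141026 + sqrt(4*14 + 36*(-241)**(5/2))) + 167973 = (-141026 + sqrt(56 + 36*(58081*I*sqrt(241)))) + 167973 = (-141026 + sqrt(56 + 2090916*I*sqrt(241))) + 167973 = 26947 + sqrt(56 + 2090916*I*sqrt(241))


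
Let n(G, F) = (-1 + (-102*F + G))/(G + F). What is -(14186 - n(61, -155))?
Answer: -674677/47 ≈ -14355.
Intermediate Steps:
n(G, F) = (-1 + G - 102*F)/(F + G) (n(G, F) = (-1 + (G - 102*F))/(F + G) = (-1 + G - 102*F)/(F + G))
-(14186 - n(61, -155)) = -(14186 - (-1 + 61 - 102*(-155))/(-155 + 61)) = -(14186 - (-1 + 61 + 15810)/(-94)) = -(14186 - (-1)*15870/94) = -(14186 - 1*(-7935/47)) = -(14186 + 7935/47) = -1*674677/47 = -674677/47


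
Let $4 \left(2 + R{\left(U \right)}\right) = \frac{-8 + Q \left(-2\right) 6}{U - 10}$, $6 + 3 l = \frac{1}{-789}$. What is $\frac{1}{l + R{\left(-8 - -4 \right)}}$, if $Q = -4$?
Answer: $- \frac{16569}{78118} \approx -0.2121$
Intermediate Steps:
$l = - \frac{4735}{2367}$ ($l = -2 + \frac{1}{3 \left(-789\right)} = -2 + \frac{1}{3} \left(- \frac{1}{789}\right) = -2 - \frac{1}{2367} = - \frac{4735}{2367} \approx -2.0004$)
$R{\left(U \right)} = -2 + \frac{10}{-10 + U}$ ($R{\left(U \right)} = -2 + \frac{\left(-8 + \left(-4\right) \left(-2\right) 6\right) \frac{1}{U - 10}}{4} = -2 + \frac{\left(-8 + 8 \cdot 6\right) \frac{1}{-10 + U}}{4} = -2 + \frac{\left(-8 + 48\right) \frac{1}{-10 + U}}{4} = -2 + \frac{40 \frac{1}{-10 + U}}{4} = -2 + \frac{10}{-10 + U}$)
$\frac{1}{l + R{\left(-8 - -4 \right)}} = \frac{1}{- \frac{4735}{2367} + \frac{2 \left(15 - \left(-8 - -4\right)\right)}{-10 - 4}} = \frac{1}{- \frac{4735}{2367} + \frac{2 \left(15 - \left(-8 + 4\right)\right)}{-10 + \left(-8 + 4\right)}} = \frac{1}{- \frac{4735}{2367} + \frac{2 \left(15 - -4\right)}{-10 - 4}} = \frac{1}{- \frac{4735}{2367} + \frac{2 \left(15 + 4\right)}{-14}} = \frac{1}{- \frac{4735}{2367} + 2 \left(- \frac{1}{14}\right) 19} = \frac{1}{- \frac{4735}{2367} - \frac{19}{7}} = \frac{1}{- \frac{78118}{16569}} = - \frac{16569}{78118}$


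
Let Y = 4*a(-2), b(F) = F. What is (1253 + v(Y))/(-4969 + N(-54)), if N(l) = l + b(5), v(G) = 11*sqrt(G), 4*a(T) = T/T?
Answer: -632/2509 ≈ -0.25189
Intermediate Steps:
a(T) = 1/4 (a(T) = (T/T)/4 = (1/4)*1 = 1/4)
Y = 1 (Y = 4*(1/4) = 1)
N(l) = 5 + l (N(l) = l + 5 = 5 + l)
(1253 + v(Y))/(-4969 + N(-54)) = (1253 + 11*sqrt(1))/(-4969 + (5 - 54)) = (1253 + 11*1)/(-4969 - 49) = (1253 + 11)/(-5018) = 1264*(-1/5018) = -632/2509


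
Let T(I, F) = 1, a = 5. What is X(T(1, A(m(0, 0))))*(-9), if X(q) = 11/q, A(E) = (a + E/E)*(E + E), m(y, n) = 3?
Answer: -99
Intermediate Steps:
A(E) = 12*E (A(E) = (5 + E/E)*(E + E) = (5 + 1)*(2*E) = 6*(2*E) = 12*E)
X(T(1, A(m(0, 0))))*(-9) = (11/1)*(-9) = (11*1)*(-9) = 11*(-9) = -99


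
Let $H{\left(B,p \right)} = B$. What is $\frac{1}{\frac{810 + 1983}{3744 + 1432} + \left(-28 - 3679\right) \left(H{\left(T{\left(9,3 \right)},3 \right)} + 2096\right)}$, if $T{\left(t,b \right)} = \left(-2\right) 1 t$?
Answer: $- \frac{5176}{39871480903} \approx -1.2982 \cdot 10^{-7}$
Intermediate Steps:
$T{\left(t,b \right)} = - 2 t$
$\frac{1}{\frac{810 + 1983}{3744 + 1432} + \left(-28 - 3679\right) \left(H{\left(T{\left(9,3 \right)},3 \right)} + 2096\right)} = \frac{1}{\frac{810 + 1983}{3744 + 1432} + \left(-28 - 3679\right) \left(\left(-2\right) 9 + 2096\right)} = \frac{1}{\frac{2793}{5176} - 3707 \left(-18 + 2096\right)} = \frac{1}{2793 \cdot \frac{1}{5176} - 7703146} = \frac{1}{\frac{2793}{5176} - 7703146} = \frac{1}{- \frac{39871480903}{5176}} = - \frac{5176}{39871480903}$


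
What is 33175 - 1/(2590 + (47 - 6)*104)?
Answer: 227381449/6854 ≈ 33175.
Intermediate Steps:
33175 - 1/(2590 + (47 - 6)*104) = 33175 - 1/(2590 + 41*104) = 33175 - 1/(2590 + 4264) = 33175 - 1/6854 = 227381449/6854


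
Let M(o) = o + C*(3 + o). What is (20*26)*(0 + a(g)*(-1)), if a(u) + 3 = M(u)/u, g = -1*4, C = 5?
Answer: 390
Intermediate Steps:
g = -4
M(o) = 15 + 6*o (M(o) = o + 5*(3 + o) = o + (15 + 5*o) = 15 + 6*o)
a(u) = -3 + (15 + 6*u)/u
(20*26)*(0 + a(g)*(-1)) = (20*26)*(0 + (3 + 15/(-4))*(-1)) = 520*(0 + (3 + 15*(-¼))*(-1)) = 520*(0 + (3 - 15/4)*(-1)) = 520*(0 - ¾*(-1)) = 520*(0 + ¾) = 520*(¾) = 390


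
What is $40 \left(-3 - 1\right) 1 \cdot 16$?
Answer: $-2560$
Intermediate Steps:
$40 \left(-3 - 1\right) 1 \cdot 16 = 40 \left(\left(-4\right) 1\right) 16 = 40 \left(-4\right) 16 = \left(-160\right) 16 = -2560$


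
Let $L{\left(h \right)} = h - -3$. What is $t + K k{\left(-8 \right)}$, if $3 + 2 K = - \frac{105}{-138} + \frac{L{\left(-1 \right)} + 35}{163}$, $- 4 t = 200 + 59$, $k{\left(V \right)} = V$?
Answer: $- \frac{850295}{14996} \approx -56.701$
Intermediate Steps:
$L{\left(h \right)} = 3 + h$ ($L{\left(h \right)} = h + 3 = 3 + h$)
$t = - \frac{259}{4}$ ($t = - \frac{200 + 59}{4} = \left(- \frac{1}{4}\right) 259 = - \frac{259}{4} \approx -64.75$)
$K = - \frac{15087}{14996}$ ($K = - \frac{3}{2} + \frac{- \frac{105}{-138} + \frac{\left(3 - 1\right) + 35}{163}}{2} = - \frac{3}{2} + \frac{\left(-105\right) \left(- \frac{1}{138}\right) + \left(2 + 35\right) \frac{1}{163}}{2} = - \frac{3}{2} + \frac{\frac{35}{46} + 37 \cdot \frac{1}{163}}{2} = - \frac{3}{2} + \frac{\frac{35}{46} + \frac{37}{163}}{2} = - \frac{3}{2} + \frac{1}{2} \cdot \frac{7407}{7498} = - \frac{3}{2} + \frac{7407}{14996} = - \frac{15087}{14996} \approx -1.0061$)
$t + K k{\left(-8 \right)} = - \frac{259}{4} - - \frac{30174}{3749} = - \frac{259}{4} + \frac{30174}{3749} = - \frac{850295}{14996}$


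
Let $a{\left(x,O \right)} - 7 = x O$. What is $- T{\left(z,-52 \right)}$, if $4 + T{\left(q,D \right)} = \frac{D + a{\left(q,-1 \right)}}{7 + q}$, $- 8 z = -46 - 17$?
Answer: $\frac{899}{119} \approx 7.5546$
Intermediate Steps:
$a{\left(x,O \right)} = 7 + O x$ ($a{\left(x,O \right)} = 7 + x O = 7 + O x$)
$z = \frac{63}{8}$ ($z = - \frac{-46 - 17}{8} = \left(- \frac{1}{8}\right) \left(-63\right) = \frac{63}{8} \approx 7.875$)
$T{\left(q,D \right)} = -4 + \frac{7 + D - q}{7 + q}$ ($T{\left(q,D \right)} = -4 + \frac{D - \left(-7 + q\right)}{7 + q} = -4 + \frac{7 + D - q}{7 + q}$)
$- T{\left(z,-52 \right)} = - \frac{-21 - 52 - \frac{315}{8}}{7 + \frac{63}{8}} = - \frac{-21 - 52 - \frac{315}{8}}{\frac{119}{8}} = - \frac{8 \left(-899\right)}{119 \cdot 8} = \left(-1\right) \left(- \frac{899}{119}\right) = \frac{899}{119}$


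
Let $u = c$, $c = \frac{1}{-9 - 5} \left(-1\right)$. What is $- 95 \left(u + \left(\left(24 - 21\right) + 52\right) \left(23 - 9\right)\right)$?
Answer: $- \frac{1024195}{14} \approx -73157.0$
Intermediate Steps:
$c = \frac{1}{14}$ ($c = \frac{1}{-14} \left(-1\right) = \left(- \frac{1}{14}\right) \left(-1\right) = \frac{1}{14} \approx 0.071429$)
$u = \frac{1}{14} \approx 0.071429$
$- 95 \left(u + \left(\left(24 - 21\right) + 52\right) \left(23 - 9\right)\right) = - 95 \left(\frac{1}{14} + \left(\left(24 - 21\right) + 52\right) \left(23 - 9\right)\right) = - 95 \left(\frac{1}{14} + \left(3 + 52\right) 14\right) = - 95 \left(\frac{1}{14} + 55 \cdot 14\right) = - 95 \left(\frac{1}{14} + 770\right) = \left(-95\right) \frac{10781}{14} = - \frac{1024195}{14}$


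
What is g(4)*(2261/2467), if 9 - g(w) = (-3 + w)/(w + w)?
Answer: 160531/19736 ≈ 8.1339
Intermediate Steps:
g(w) = 9 - (-3 + w)/(2*w) (g(w) = 9 - (-3 + w)/(w + w) = 9 - (-3 + w)/(2*w))
g(4)*(2261/2467) = ((½)*(3 + 17*4)/4)*(2261/2467) = ((½)*(¼)*(3 + 68))*(2261*(1/2467)) = ((½)*(¼)*71)*(2261/2467) = (71/8)*(2261/2467) = 160531/19736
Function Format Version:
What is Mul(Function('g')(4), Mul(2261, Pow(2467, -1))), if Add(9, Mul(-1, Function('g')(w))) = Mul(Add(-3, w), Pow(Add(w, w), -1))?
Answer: Rational(160531, 19736) ≈ 8.1339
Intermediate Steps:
Function('g')(w) = Add(9, Mul(Rational(-1, 2), Pow(w, -1), Add(-3, w))) (Function('g')(w) = Add(9, Mul(-1, Mul(Add(-3, w), Pow(Add(w, w), -1)))) = Add(9, Mul(-1, Mul(Add(-3, w), Pow(Mul(2, w), -1)))) = Add(9, Mul(-1, Mul(Add(-3, w), Mul(Rational(1, 2), Pow(w, -1))))) = Add(9, Mul(-1, Mul(Rational(1, 2), Pow(w, -1), Add(-3, w)))) = Add(9, Mul(Rational(-1, 2), Pow(w, -1), Add(-3, w))))
Mul(Function('g')(4), Mul(2261, Pow(2467, -1))) = Mul(Mul(Rational(1, 2), Pow(4, -1), Add(3, Mul(17, 4))), Mul(2261, Pow(2467, -1))) = Mul(Mul(Rational(1, 2), Rational(1, 4), Add(3, 68)), Mul(2261, Rational(1, 2467))) = Mul(Mul(Rational(1, 2), Rational(1, 4), 71), Rational(2261, 2467)) = Mul(Rational(71, 8), Rational(2261, 2467)) = Rational(160531, 19736)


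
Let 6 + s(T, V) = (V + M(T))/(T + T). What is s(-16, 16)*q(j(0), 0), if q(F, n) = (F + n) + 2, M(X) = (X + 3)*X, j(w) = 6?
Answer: -104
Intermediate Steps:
M(X) = X*(3 + X) (M(X) = (3 + X)*X = X*(3 + X))
s(T, V) = -6 + (V + T*(3 + T))/(2*T) (s(T, V) = -6 + (V + T*(3 + T))/(T + T) = -6 + (V + T*(3 + T))/((2*T)) = -6 + (V + T*(3 + T))*(1/(2*T)) = -6 + (V + T*(3 + T))/(2*T))
q(F, n) = 2 + F + n
s(-16, 16)*q(j(0), 0) = ((1/2)*(16 + (-16)**2 - 9*(-16))/(-16))*(2 + 6 + 0) = ((1/2)*(-1/16)*(16 + 256 + 144))*8 = ((1/2)*(-1/16)*416)*8 = -13*8 = -104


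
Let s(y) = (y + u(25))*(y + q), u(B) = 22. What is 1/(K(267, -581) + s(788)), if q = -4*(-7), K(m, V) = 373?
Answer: 1/661333 ≈ 1.5121e-6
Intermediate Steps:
q = 28
s(y) = (22 + y)*(28 + y) (s(y) = (y + 22)*(y + 28) = (22 + y)*(28 + y))
1/(K(267, -581) + s(788)) = 1/(373 + (616 + 788² + 50*788)) = 1/(373 + (616 + 620944 + 39400)) = 1/(373 + 660960) = 1/661333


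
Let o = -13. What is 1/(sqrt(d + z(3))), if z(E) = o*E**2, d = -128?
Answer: -I*sqrt(5)/35 ≈ -0.063888*I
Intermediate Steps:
z(E) = -13*E**2
1/(sqrt(d + z(3))) = 1/(sqrt(-128 - 13*3**2)) = 1/(sqrt(-128 - 13*9)) = 1/(sqrt(-128 - 117)) = 1/(sqrt(-245)) = 1/(7*I*sqrt(5)) = -I*sqrt(5)/35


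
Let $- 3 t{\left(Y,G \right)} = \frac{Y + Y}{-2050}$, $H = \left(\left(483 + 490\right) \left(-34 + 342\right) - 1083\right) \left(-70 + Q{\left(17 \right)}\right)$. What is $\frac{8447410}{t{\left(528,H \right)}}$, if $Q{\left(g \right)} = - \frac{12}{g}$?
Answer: $\frac{4329297625}{88} \approx 4.9197 \cdot 10^{7}$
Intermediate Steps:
$H = - \frac{358918402}{17}$ ($H = \left(\left(483 + 490\right) \left(-34 + 342\right) - 1083\right) \left(-70 - \frac{12}{17}\right) = \left(973 \cdot 308 - 1083\right) \left(-70 - \frac{12}{17}\right) = \left(299684 - 1083\right) \left(-70 - \frac{12}{17}\right) = 298601 \left(- \frac{1202}{17}\right) = - \frac{358918402}{17} \approx -2.1113 \cdot 10^{7}$)
$t{\left(Y,G \right)} = \frac{Y}{3075}$ ($t{\left(Y,G \right)} = - \frac{\left(Y + Y\right) \frac{1}{-2050}}{3} = - \frac{2 Y \left(- \frac{1}{2050}\right)}{3} = - \frac{\left(- \frac{1}{1025}\right) Y}{3} = \frac{Y}{3075}$)
$\frac{8447410}{t{\left(528,H \right)}} = \frac{8447410}{\frac{1}{3075} \cdot 528} = \frac{8447410}{\frac{176}{1025}} = 8447410 \cdot \frac{1025}{176} = \frac{4329297625}{88}$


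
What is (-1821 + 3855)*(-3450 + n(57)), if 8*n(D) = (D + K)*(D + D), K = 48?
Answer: -7947855/2 ≈ -3.9739e+6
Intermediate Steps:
n(D) = D*(48 + D)/4 (n(D) = ((D + 48)*(D + D))/8 = ((48 + D)*(2*D))/8 = (2*D*(48 + D))/8 = D*(48 + D)/4)
(-1821 + 3855)*(-3450 + n(57)) = (-1821 + 3855)*(-3450 + (1/4)*57*(48 + 57)) = 2034*(-3450 + (1/4)*57*105) = 2034*(-3450 + 5985/4) = 2034*(-7815/4) = -7947855/2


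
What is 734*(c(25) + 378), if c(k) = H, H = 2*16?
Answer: 300940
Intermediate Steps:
H = 32
c(k) = 32
734*(c(25) + 378) = 734*(32 + 378) = 734*410 = 300940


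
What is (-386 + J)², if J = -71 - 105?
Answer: 315844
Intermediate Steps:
J = -176
(-386 + J)² = (-386 - 176)² = (-562)² = 315844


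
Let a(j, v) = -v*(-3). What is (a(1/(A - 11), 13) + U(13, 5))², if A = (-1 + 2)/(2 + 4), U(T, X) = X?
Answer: 1936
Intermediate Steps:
A = ⅙ (A = 1/6 = 1*(⅙) = ⅙ ≈ 0.16667)
a(j, v) = 3*v
(a(1/(A - 11), 13) + U(13, 5))² = (3*13 + 5)² = (39 + 5)² = 44² = 1936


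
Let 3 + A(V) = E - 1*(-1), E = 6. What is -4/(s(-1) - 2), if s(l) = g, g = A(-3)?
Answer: -2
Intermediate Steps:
A(V) = 4 (A(V) = -3 + (6 - 1*(-1)) = -3 + (6 + 1) = -3 + 7 = 4)
g = 4
s(l) = 4
-4/(s(-1) - 2) = -4/(4 - 2) = -4/2 = (½)*(-4) = -2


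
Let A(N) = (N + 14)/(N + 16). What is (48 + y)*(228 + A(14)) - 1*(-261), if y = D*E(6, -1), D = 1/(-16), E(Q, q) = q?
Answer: 1351693/120 ≈ 11264.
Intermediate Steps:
A(N) = (14 + N)/(16 + N)
D = -1/16 ≈ -0.062500
y = 1/16 (y = -1/16*(-1) = 1/16 ≈ 0.062500)
(48 + y)*(228 + A(14)) - 1*(-261) = (48 + 1/16)*(228 + (14 + 14)/(16 + 14)) - 1*(-261) = 769*(228 + 28/30)/16 + 261 = 769*(228 + (1/30)*28)/16 + 261 = 769*(228 + 14/15)/16 + 261 = (769/16)*(3434/15) + 261 = 1320373/120 + 261 = 1351693/120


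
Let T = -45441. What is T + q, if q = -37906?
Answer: -83347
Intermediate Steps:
T + q = -45441 - 37906 = -83347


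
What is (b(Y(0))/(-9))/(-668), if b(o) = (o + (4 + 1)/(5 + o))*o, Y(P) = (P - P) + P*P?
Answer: 0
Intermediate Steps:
Y(P) = P**2 (Y(P) = 0 + P**2 = P**2)
b(o) = o*(o + 5/(5 + o)) (b(o) = (o + 5/(5 + o))*o = o*(o + 5/(5 + o)))
(b(Y(0))/(-9))/(-668) = ((0**2*(5 + (0**2)**2 + 5*0**2)/(5 + 0**2))/(-9))/(-668) = ((0*(5 + 0**2 + 5*0)/(5 + 0))*(-1/9))*(-1/668) = ((0*(5 + 0 + 0)/5)*(-1/9))*(-1/668) = ((0*(1/5)*5)*(-1/9))*(-1/668) = (0*(-1/9))*(-1/668) = 0*(-1/668) = 0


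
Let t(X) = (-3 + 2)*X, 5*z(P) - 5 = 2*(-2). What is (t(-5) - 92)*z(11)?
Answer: -87/5 ≈ -17.400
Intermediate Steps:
z(P) = 1/5 (z(P) = 1 + (2*(-2))/5 = 1 + (1/5)*(-4) = 1 - 4/5 = 1/5)
t(X) = -X
(t(-5) - 92)*z(11) = (-1*(-5) - 92)*(1/5) = (5 - 92)*(1/5) = -87*1/5 = -87/5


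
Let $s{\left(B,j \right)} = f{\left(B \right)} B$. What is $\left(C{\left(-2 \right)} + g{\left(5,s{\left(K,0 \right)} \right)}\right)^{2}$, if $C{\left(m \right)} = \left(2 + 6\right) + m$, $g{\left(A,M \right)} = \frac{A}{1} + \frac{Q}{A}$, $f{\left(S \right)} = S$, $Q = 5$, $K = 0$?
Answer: $144$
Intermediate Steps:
$s{\left(B,j \right)} = B^{2}$ ($s{\left(B,j \right)} = B B = B^{2}$)
$g{\left(A,M \right)} = A + \frac{5}{A}$ ($g{\left(A,M \right)} = \frac{A}{1} + \frac{5}{A} = A 1 + \frac{5}{A} = A + \frac{5}{A}$)
$C{\left(m \right)} = 8 + m$
$\left(C{\left(-2 \right)} + g{\left(5,s{\left(K,0 \right)} \right)}\right)^{2} = \left(\left(8 - 2\right) + \left(5 + \frac{5}{5}\right)\right)^{2} = \left(6 + \left(5 + 5 \cdot \frac{1}{5}\right)\right)^{2} = \left(6 + \left(5 + 1\right)\right)^{2} = \left(6 + 6\right)^{2} = 12^{2} = 144$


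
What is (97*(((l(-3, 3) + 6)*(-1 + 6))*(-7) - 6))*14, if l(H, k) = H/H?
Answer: -340858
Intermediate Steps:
l(H, k) = 1
(97*(((l(-3, 3) + 6)*(-1 + 6))*(-7) - 6))*14 = (97*(((1 + 6)*(-1 + 6))*(-7) - 6))*14 = (97*((7*5)*(-7) - 6))*14 = (97*(35*(-7) - 6))*14 = (97*(-245 - 6))*14 = (97*(-251))*14 = -24347*14 = -340858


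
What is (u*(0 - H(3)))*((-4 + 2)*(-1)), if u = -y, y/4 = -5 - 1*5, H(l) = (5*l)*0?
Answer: 0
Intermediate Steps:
H(l) = 0
y = -40 (y = 4*(-5 - 1*5) = 4*(-5 - 5) = 4*(-10) = -40)
u = 40 (u = -1*(-40) = 40)
(u*(0 - H(3)))*((-4 + 2)*(-1)) = (40*(0 - 1*0))*((-4 + 2)*(-1)) = (40*(0 + 0))*(-2*(-1)) = (40*0)*2 = 0*2 = 0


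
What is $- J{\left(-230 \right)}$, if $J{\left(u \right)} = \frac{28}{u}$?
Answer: $\frac{14}{115} \approx 0.12174$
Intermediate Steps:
$- J{\left(-230 \right)} = - \frac{28}{-230} = - \frac{28 \left(-1\right)}{230} = \left(-1\right) \left(- \frac{14}{115}\right) = \frac{14}{115}$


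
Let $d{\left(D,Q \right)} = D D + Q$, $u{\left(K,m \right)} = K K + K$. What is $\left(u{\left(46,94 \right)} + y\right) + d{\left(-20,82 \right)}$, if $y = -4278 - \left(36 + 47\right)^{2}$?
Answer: $-8523$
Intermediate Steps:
$u{\left(K,m \right)} = K + K^{2}$ ($u{\left(K,m \right)} = K^{2} + K = K + K^{2}$)
$d{\left(D,Q \right)} = Q + D^{2}$ ($d{\left(D,Q \right)} = D^{2} + Q = Q + D^{2}$)
$y = -11167$ ($y = -4278 - 83^{2} = -4278 - 6889 = -11167$)
$\left(u{\left(46,94 \right)} + y\right) + d{\left(-20,82 \right)} = \left(46 \left(1 + 46\right) - 11167\right) + \left(82 + \left(-20\right)^{2}\right) = \left(46 \cdot 47 - 11167\right) + \left(82 + 400\right) = \left(2162 - 11167\right) + 482 = -9005 + 482 = -8523$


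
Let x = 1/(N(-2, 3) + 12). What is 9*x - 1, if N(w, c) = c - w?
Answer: -8/17 ≈ -0.47059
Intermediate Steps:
x = 1/17 (x = 1/((3 - 1*(-2)) + 12) = 1/((3 + 2) + 12) = 1/(5 + 12) = 1/17 ≈ 0.058824)
9*x - 1 = 9*(1/17) - 1 = 9/17 - 1 = -8/17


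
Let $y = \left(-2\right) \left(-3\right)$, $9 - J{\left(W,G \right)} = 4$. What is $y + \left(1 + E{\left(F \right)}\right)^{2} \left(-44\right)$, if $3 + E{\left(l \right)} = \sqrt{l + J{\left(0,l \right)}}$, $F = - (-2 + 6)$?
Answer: $-38$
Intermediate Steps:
$J{\left(W,G \right)} = 5$ ($J{\left(W,G \right)} = 9 - 4 = 5$)
$F = -4$ ($F = \left(-1\right) 4 = -4$)
$E{\left(l \right)} = -3 + \sqrt{5 + l}$ ($E{\left(l \right)} = -3 + \sqrt{l + 5} = -3 + \sqrt{5 + l}$)
$y = 6$
$y + \left(1 + E{\left(F \right)}\right)^{2} \left(-44\right) = 6 + \left(1 - \left(3 - \sqrt{5 - 4}\right)\right)^{2} \left(-44\right) = 6 + \left(1 - \left(3 - \sqrt{1}\right)\right)^{2} \left(-44\right) = 6 + \left(1 + \left(-3 + 1\right)\right)^{2} \left(-44\right) = 6 + \left(1 - 2\right)^{2} \left(-44\right) = 6 + \left(-1\right)^{2} \left(-44\right) = 6 + 1 \left(-44\right) = 6 - 44 = -38$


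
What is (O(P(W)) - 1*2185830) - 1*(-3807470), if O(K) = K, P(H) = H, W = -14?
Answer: 1621626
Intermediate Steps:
(O(P(W)) - 1*2185830) - 1*(-3807470) = (-14 - 1*2185830) - 1*(-3807470) = (-14 - 2185830) + 3807470 = -2185844 + 3807470 = 1621626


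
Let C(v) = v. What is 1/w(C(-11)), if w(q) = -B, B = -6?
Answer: 1/6 ≈ 0.16667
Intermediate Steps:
w(q) = 6 (w(q) = -1*(-6) = 6)
1/w(C(-11)) = 1/6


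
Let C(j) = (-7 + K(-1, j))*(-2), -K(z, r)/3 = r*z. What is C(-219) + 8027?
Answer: 9355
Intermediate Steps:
K(z, r) = -3*r*z
C(j) = 14 - 6*j (C(j) = (-7 - 3*j*(-1))*(-2) = (-7 + 3*j)*(-2) = 14 - 6*j)
C(-219) + 8027 = (14 - 6*(-219)) + 8027 = (14 + 1314) + 8027 = 1328 + 8027 = 9355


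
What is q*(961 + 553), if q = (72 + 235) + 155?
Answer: 699468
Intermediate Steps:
q = 462 (q = 307 + 155 = 462)
q*(961 + 553) = 462*(961 + 553) = 462*1514 = 699468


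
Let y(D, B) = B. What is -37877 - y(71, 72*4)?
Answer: -38165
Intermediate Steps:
-37877 - y(71, 72*4) = -37877 - 72*4 = -37877 - 1*288 = -37877 - 288 = -38165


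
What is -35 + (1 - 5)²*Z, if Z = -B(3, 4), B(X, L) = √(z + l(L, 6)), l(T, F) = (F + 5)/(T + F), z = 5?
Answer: -35 - 8*√610/5 ≈ -74.517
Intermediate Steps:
l(T, F) = (5 + F)/(F + T)
B(X, L) = √(5 + 11/(6 + L)) (B(X, L) = √(5 + (5 + 6)/(6 + L)) = √(5 + 11/(6 + L)))
Z = -√610/10 (Z = -√((41 + 5*4)/(6 + 4)) = -√((41 + 20)/10) = -√((⅒)*61) = -√(61/10) = -√610/10 ≈ -2.4698)
-35 + (1 - 5)²*Z = -35 + (1 - 5)²*(-√610/10) = -35 + (-4)²*(-√610/10) = -35 + 16*(-√610/10) = -35 - 8*√610/5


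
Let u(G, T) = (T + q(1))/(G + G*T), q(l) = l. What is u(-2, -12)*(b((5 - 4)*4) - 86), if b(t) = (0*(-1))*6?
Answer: 43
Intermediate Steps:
b(t) = 0 (b(t) = 0*6 = 0)
u(G, T) = (1 + T)/(G + G*T) (u(G, T) = (T + 1)/(G + G*T) = (1 + T)/(G + G*T))
u(-2, -12)*(b((5 - 4)*4) - 86) = (0 - 86)/(-2) = -½*(-86) = 43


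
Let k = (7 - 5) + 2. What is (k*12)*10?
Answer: 480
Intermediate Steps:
k = 4 (k = 2 + 2 = 4)
(k*12)*10 = (4*12)*10 = 48*10 = 480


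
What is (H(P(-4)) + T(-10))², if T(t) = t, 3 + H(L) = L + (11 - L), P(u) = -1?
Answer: 4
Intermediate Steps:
H(L) = 8 (H(L) = -3 + (L + (11 - L)) = -3 + 11 = 8)
(H(P(-4)) + T(-10))² = (8 - 10)² = (-2)² = 4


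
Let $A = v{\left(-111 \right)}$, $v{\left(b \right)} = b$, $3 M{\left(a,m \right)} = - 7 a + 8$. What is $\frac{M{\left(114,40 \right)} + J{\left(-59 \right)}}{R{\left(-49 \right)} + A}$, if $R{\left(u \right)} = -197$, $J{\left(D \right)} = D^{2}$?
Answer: $- \frac{1379}{132} \approx -10.447$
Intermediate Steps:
$M{\left(a,m \right)} = \frac{8}{3} - \frac{7 a}{3}$ ($M{\left(a,m \right)} = \frac{- 7 a + 8}{3} = \frac{8 - 7 a}{3} = \frac{8}{3} - \frac{7 a}{3}$)
$A = -111$
$\frac{M{\left(114,40 \right)} + J{\left(-59 \right)}}{R{\left(-49 \right)} + A} = \frac{\left(\frac{8}{3} - 266\right) + \left(-59\right)^{2}}{-197 - 111} = \frac{\left(\frac{8}{3} - 266\right) + 3481}{-308} = \left(- \frac{790}{3} + 3481\right) \left(- \frac{1}{308}\right) = \frac{9653}{3} \left(- \frac{1}{308}\right) = - \frac{1379}{132}$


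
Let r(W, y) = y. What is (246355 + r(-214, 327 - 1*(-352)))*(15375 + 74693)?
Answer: 22249858312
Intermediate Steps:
(246355 + r(-214, 327 - 1*(-352)))*(15375 + 74693) = (246355 + (327 - 1*(-352)))*(15375 + 74693) = (246355 + (327 + 352))*90068 = (246355 + 679)*90068 = 247034*90068 = 22249858312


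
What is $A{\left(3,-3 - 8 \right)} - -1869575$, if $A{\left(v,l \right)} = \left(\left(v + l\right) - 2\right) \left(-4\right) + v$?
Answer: $1869618$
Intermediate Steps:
$A{\left(v,l \right)} = 8 - 4 l - 3 v$ ($A{\left(v,l \right)} = \left(\left(l + v\right) - 2\right) \left(-4\right) + v = \left(-2 + l + v\right) \left(-4\right) + v = \left(8 - 4 l - 4 v\right) + v = 8 - 4 l - 3 v$)
$A{\left(3,-3 - 8 \right)} - -1869575 = \left(8 - 4 \left(-3 - 8\right) - 9\right) - -1869575 = \left(8 - 4 \left(-3 - 8\right) - 9\right) + 1869575 = \left(8 - -44 - 9\right) + 1869575 = \left(8 + 44 - 9\right) + 1869575 = 43 + 1869575 = 1869618$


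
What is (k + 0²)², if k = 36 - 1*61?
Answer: 625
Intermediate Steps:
k = -25 (k = 36 - 61 = -25)
(k + 0²)² = (-25 + 0²)² = (-25 + 0)² = (-25)² = 625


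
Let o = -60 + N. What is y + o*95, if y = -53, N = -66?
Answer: -12023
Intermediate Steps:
o = -126 (o = -60 - 66 = -126)
y + o*95 = -53 - 126*95 = -53 - 11970 = -12023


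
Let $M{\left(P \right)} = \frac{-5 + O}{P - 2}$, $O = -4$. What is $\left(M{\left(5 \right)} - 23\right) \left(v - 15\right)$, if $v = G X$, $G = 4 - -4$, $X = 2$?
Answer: $-26$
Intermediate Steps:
$M{\left(P \right)} = - \frac{9}{-2 + P}$ ($M{\left(P \right)} = \frac{-5 - 4}{P - 2} = - \frac{9}{-2 + P}$)
$G = 8$ ($G = 4 + 4 = 8$)
$v = 16$ ($v = 8 \cdot 2 = 16$)
$\left(M{\left(5 \right)} - 23\right) \left(v - 15\right) = \left(- \frac{9}{-2 + 5} - 23\right) \left(16 - 15\right) = \left(- \frac{9}{3} - 23\right) 1 = \left(\left(-9\right) \frac{1}{3} - 23\right) 1 = \left(-3 - 23\right) 1 = \left(-26\right) 1 = -26$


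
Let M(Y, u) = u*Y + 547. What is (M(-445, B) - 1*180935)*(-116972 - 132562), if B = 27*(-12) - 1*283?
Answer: -22389937218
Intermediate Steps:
B = -607 (B = -324 - 283 = -607)
M(Y, u) = 547 + Y*u (M(Y, u) = Y*u + 547 = 547 + Y*u)
(M(-445, B) - 1*180935)*(-116972 - 132562) = ((547 - 445*(-607)) - 1*180935)*(-116972 - 132562) = ((547 + 270115) - 180935)*(-249534) = (270662 - 180935)*(-249534) = 89727*(-249534) = -22389937218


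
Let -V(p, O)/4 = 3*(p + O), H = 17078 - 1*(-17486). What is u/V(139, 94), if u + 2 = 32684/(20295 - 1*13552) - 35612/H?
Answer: -35285663/54304157116 ≈ -0.00064978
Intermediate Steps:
H = 34564 (H = 17078 + 17486 = 34564)
V(p, O) = -12*O - 12*p (V(p, O) = -12*(p + O) = -12*(O + p) = -4*(3*O + 3*p) = -12*O - 12*p)
u = 105856989/58266263 (u = -2 + (32684/(20295 - 1*13552) - 35612/34564) = -2 + (32684/(20295 - 13552) - 35612*1/34564) = -2 + (32684/6743 - 8903/8641) = -2 + 222389515/58266263 = 105856989/58266263 ≈ 1.8168)
u/V(139, 94) = 105856989/(58266263*(-12*94 - 12*139)) = 105856989/(58266263*(-1128 - 1668)) = (105856989/58266263)/(-2796) = (105856989/58266263)*(-1/2796) = -35285663/54304157116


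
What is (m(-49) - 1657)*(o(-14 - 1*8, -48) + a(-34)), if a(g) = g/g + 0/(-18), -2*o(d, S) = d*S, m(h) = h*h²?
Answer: 62874262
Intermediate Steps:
m(h) = h³
o(d, S) = -S*d/2 (o(d, S) = -d*S/2 = -S*d/2)
a(g) = 1 (a(g) = 1 + 0*(-1/18) = 1 + 0 = 1)
(m(-49) - 1657)*(o(-14 - 1*8, -48) + a(-34)) = ((-49)³ - 1657)*(-½*(-48)*(-14 - 1*8) + 1) = (-117649 - 1657)*(-½*(-48)*(-14 - 8) + 1) = -119306*(-½*(-48)*(-22) + 1) = -119306*(-528 + 1) = -119306*(-527) = 62874262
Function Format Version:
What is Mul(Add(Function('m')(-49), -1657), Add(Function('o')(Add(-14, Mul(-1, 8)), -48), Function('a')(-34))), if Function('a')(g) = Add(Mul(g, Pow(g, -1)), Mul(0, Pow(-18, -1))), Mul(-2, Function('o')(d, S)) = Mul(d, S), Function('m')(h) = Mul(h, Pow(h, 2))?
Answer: 62874262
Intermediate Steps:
Function('m')(h) = Pow(h, 3)
Function('o')(d, S) = Mul(Rational(-1, 2), S, d) (Function('o')(d, S) = Mul(Rational(-1, 2), Mul(d, S)) = Mul(Rational(-1, 2), Mul(S, d)) = Mul(Rational(-1, 2), S, d))
Function('a')(g) = 1 (Function('a')(g) = Add(1, Mul(0, Rational(-1, 18))) = Add(1, 0) = 1)
Mul(Add(Function('m')(-49), -1657), Add(Function('o')(Add(-14, Mul(-1, 8)), -48), Function('a')(-34))) = Mul(Add(Pow(-49, 3), -1657), Add(Mul(Rational(-1, 2), -48, Add(-14, Mul(-1, 8))), 1)) = Mul(Add(-117649, -1657), Add(Mul(Rational(-1, 2), -48, Add(-14, -8)), 1)) = Mul(-119306, Add(Mul(Rational(-1, 2), -48, -22), 1)) = Mul(-119306, Add(-528, 1)) = Mul(-119306, -527) = 62874262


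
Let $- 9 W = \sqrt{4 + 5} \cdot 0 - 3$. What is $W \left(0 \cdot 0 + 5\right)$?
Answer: $\frac{5}{3} \approx 1.6667$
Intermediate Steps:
$W = \frac{1}{3}$ ($W = - \frac{\sqrt{4 + 5} \cdot 0 - 3}{9} = - \frac{\sqrt{9} \cdot 0 - 3}{9} = - \frac{3 \cdot 0 - 3}{9} = - \frac{0 - 3}{9} = \left(- \frac{1}{9}\right) \left(-3\right) = \frac{1}{3} \approx 0.33333$)
$W \left(0 \cdot 0 + 5\right) = \frac{0 \cdot 0 + 5}{3} = \frac{0 + 5}{3} = \frac{1}{3} \cdot 5 = \frac{5}{3}$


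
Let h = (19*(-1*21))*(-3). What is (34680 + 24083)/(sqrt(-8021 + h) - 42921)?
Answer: -2522166723/1842219065 - 117526*I*sqrt(1706)/1842219065 ≈ -1.3691 - 0.002635*I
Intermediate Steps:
h = 1197 (h = (19*(-21))*(-3) = -399*(-3) = 1197)
(34680 + 24083)/(sqrt(-8021 + h) - 42921) = (34680 + 24083)/(sqrt(-8021 + 1197) - 42921) = 58763/(sqrt(-6824) - 42921) = 58763/(2*I*sqrt(1706) - 42921) = 58763/(-42921 + 2*I*sqrt(1706))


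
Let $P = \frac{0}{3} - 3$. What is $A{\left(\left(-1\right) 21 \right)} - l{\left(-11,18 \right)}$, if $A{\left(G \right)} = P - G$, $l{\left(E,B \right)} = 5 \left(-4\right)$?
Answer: $38$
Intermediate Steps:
$l{\left(E,B \right)} = -20$
$P = -3$ ($P = 0 \cdot \frac{1}{3} - 3 = 0 - 3 = -3$)
$A{\left(G \right)} = -3 - G$
$A{\left(\left(-1\right) 21 \right)} - l{\left(-11,18 \right)} = \left(-3 - \left(-1\right) 21\right) - -20 = \left(-3 - -21\right) + 20 = \left(-3 + 21\right) + 20 = 18 + 20 = 38$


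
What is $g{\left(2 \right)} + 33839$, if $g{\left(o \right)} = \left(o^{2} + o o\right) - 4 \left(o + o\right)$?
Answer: $33831$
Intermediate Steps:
$g{\left(o \right)} = - 8 o + 2 o^{2}$ ($g{\left(o \right)} = \left(o^{2} + o^{2}\right) - 4 \cdot 2 o = 2 o^{2} - 8 o = - 8 o + 2 o^{2}$)
$g{\left(2 \right)} + 33839 = 2 \cdot 2 \left(-4 + 2\right) + 33839 = 2 \cdot 2 \left(-2\right) + 33839 = -8 + 33839 = 33831$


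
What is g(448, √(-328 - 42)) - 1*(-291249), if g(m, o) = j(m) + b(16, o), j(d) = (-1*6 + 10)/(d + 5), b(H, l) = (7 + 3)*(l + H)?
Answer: 132008281/453 + 10*I*√370 ≈ 2.9141e+5 + 192.35*I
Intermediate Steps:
b(H, l) = 10*H + 10*l (b(H, l) = 10*(H + l) = 10*H + 10*l)
j(d) = 4/(5 + d) (j(d) = (-6 + 10)/(5 + d) = 4/(5 + d))
g(m, o) = 160 + 4/(5 + m) + 10*o (g(m, o) = 4/(5 + m) + (10*16 + 10*o) = 4/(5 + m) + (160 + 10*o) = 160 + 4/(5 + m) + 10*o)
g(448, √(-328 - 42)) - 1*(-291249) = 2*(2 + 5*(5 + 448)*(16 + √(-328 - 42)))/(5 + 448) - 1*(-291249) = 2*(2 + 5*453*(16 + √(-370)))/453 + 291249 = 2*(1/453)*(2 + 5*453*(16 + I*√370)) + 291249 = 2*(1/453)*(2 + (36240 + 2265*I*√370)) + 291249 = 2*(1/453)*(36242 + 2265*I*√370) + 291249 = (72484/453 + 10*I*√370) + 291249 = 132008281/453 + 10*I*√370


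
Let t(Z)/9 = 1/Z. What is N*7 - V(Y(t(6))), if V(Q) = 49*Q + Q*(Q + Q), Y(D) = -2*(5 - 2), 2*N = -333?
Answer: -1887/2 ≈ -943.50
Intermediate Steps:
N = -333/2 (N = (½)*(-333) = -333/2 ≈ -166.50)
t(Z) = 9/Z
Y(D) = -6 (Y(D) = -2*3 = -6)
V(Q) = 2*Q² + 49*Q (V(Q) = 49*Q + Q*(2*Q) = 49*Q + 2*Q² = 2*Q² + 49*Q)
N*7 - V(Y(t(6))) = -333/2*7 - (-6)*(49 + 2*(-6)) = -2331/2 - (-6)*(49 - 12) = -2331/2 - (-6)*37 = -2331/2 - 1*(-222) = -2331/2 + 222 = -1887/2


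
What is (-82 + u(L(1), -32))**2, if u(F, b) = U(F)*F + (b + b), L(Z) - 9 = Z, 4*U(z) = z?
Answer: 14641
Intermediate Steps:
U(z) = z/4
L(Z) = 9 + Z
u(F, b) = 2*b + F**2/4 (u(F, b) = (F/4)*F + (b + b) = F**2/4 + 2*b = 2*b + F**2/4)
(-82 + u(L(1), -32))**2 = (-82 + (2*(-32) + (9 + 1)**2/4))**2 = (-82 + (-64 + (1/4)*10**2))**2 = (-82 + (-64 + (1/4)*100))**2 = (-82 + (-64 + 25))**2 = (-82 - 39)**2 = (-121)**2 = 14641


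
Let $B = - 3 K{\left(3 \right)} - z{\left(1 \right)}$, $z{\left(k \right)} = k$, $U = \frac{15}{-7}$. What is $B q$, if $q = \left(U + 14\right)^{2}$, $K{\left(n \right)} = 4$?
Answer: $- \frac{89557}{49} \approx -1827.7$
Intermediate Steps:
$U = - \frac{15}{7}$ ($U = 15 \left(- \frac{1}{7}\right) = - \frac{15}{7} \approx -2.1429$)
$q = \frac{6889}{49}$ ($q = \left(- \frac{15}{7} + 14\right)^{2} = \left(\frac{83}{7}\right)^{2} = \frac{6889}{49} \approx 140.59$)
$B = -13$ ($B = \left(-3\right) 4 - 1 = -12 - 1 = -13$)
$B q = \left(-13\right) \frac{6889}{49} = - \frac{89557}{49}$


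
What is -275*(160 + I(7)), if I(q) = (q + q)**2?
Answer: -97900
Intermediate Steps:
I(q) = 4*q**2 (I(q) = (2*q)**2 = 4*q**2)
-275*(160 + I(7)) = -275*(160 + 4*7**2) = -275*(160 + 4*49) = -275*(160 + 196) = -275*356 = -97900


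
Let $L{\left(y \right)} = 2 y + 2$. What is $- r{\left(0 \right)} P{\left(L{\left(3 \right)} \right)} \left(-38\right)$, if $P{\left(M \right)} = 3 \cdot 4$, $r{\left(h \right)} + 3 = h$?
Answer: $-1368$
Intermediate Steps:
$r{\left(h \right)} = -3 + h$
$L{\left(y \right)} = 2 + 2 y$
$P{\left(M \right)} = 12$
$- r{\left(0 \right)} P{\left(L{\left(3 \right)} \right)} \left(-38\right) = - (-3 + 0) 12 \left(-38\right) = \left(-1\right) \left(-3\right) 12 \left(-38\right) = 3 \cdot 12 \left(-38\right) = 36 \left(-38\right) = -1368$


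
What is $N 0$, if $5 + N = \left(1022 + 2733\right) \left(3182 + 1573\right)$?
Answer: $0$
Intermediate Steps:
$N = 17855020$ ($N = -5 + \left(1022 + 2733\right) \left(3182 + 1573\right) = -5 + 3755 \cdot 4755 = -5 + 17855025 = 17855020$)
$N 0 = 17855020 \cdot 0 = 0$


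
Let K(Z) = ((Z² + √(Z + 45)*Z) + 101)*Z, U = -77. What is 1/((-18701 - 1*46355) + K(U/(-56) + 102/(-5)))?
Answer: -302545451584000/22333168560656367801 - 74127488000*√10390/22333168560656367801 ≈ -1.3885e-5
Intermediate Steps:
K(Z) = Z*(101 + Z² + Z*√(45 + Z)) (K(Z) = ((Z² + √(45 + Z)*Z) + 101)*Z = ((Z² + Z*√(45 + Z)) + 101)*Z = (101 + Z² + Z*√(45 + Z))*Z = Z*(101 + Z² + Z*√(45 + Z)))
1/((-18701 - 1*46355) + K(U/(-56) + 102/(-5))) = 1/((-18701 - 1*46355) + (-77/(-56) + 102/(-5))*(101 + (-77/(-56) + 102/(-5))² + (-77/(-56) + 102/(-5))*√(45 + (-77/(-56) + 102/(-5))))) = 1/((-18701 - 46355) + (-77*(-1/56) + 102*(-⅕))*(101 + (-77*(-1/56) + 102*(-⅕))² + (-77*(-1/56) + 102*(-⅕))*√(45 + (-77*(-1/56) + 102*(-⅕))))) = 1/(-65056 + (11/8 - 102/5)*(101 + (11/8 - 102/5)² + (11/8 - 102/5)*√(45 + (11/8 - 102/5)))) = 1/(-65056 - 761*(101 + (-761/40)² - 761*√(45 - 761/40)/40)/40) = 1/(-65056 - 761*(101 + 579121/1600 - 761*√10390/800)/40) = 1/(-65056 - 761*(740721/1600 - 761*√10390/800)/40) = 1/(-65056 + (-563688681/64000 + 579121*√10390/32000)) = 1/(-4727272681/64000 + 579121*√10390/32000)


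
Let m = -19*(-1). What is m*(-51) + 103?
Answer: -866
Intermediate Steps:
m = 19
m*(-51) + 103 = 19*(-51) + 103 = -969 + 103 = -866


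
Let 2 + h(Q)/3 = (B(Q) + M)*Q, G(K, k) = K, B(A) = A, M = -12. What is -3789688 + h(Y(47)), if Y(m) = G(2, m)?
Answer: -3789754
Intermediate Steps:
Y(m) = 2
h(Q) = -6 + 3*Q*(-12 + Q) (h(Q) = -6 + 3*((Q - 12)*Q) = -6 + 3*((-12 + Q)*Q) = -6 + 3*(Q*(-12 + Q)) = -6 + 3*Q*(-12 + Q))
-3789688 + h(Y(47)) = -3789688 + (-6 - 36*2 + 3*2²) = -3789688 + (-6 - 72 + 3*4) = -3789688 + (-6 - 72 + 12) = -3789688 - 66 = -3789754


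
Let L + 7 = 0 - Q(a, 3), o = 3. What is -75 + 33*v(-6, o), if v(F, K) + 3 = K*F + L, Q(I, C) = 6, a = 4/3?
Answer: -1197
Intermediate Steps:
a = 4/3 (a = 4*(1/3) = 4/3 ≈ 1.3333)
L = -13 (L = -7 + (0 - 1*6) = -7 + (0 - 6) = -7 - 6 = -13)
v(F, K) = -16 + F*K (v(F, K) = -3 + (K*F - 13) = -3 + (F*K - 13) = -3 + (-13 + F*K) = -16 + F*K)
-75 + 33*v(-6, o) = -75 + 33*(-16 - 6*3) = -75 + 33*(-16 - 18) = -75 + 33*(-34) = -75 - 1122 = -1197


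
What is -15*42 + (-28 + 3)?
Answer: -655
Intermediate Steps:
-15*42 + (-28 + 3) = -630 - 25 = -655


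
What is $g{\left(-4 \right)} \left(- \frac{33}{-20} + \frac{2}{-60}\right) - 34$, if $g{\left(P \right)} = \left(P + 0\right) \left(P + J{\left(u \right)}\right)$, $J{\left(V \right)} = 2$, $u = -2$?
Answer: $- \frac{316}{15} \approx -21.067$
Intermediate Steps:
$g{\left(P \right)} = P \left(2 + P\right)$ ($g{\left(P \right)} = \left(P + 0\right) \left(P + 2\right) = P \left(2 + P\right)$)
$g{\left(-4 \right)} \left(- \frac{33}{-20} + \frac{2}{-60}\right) - 34 = - 4 \left(2 - 4\right) \left(- \frac{33}{-20} + \frac{2}{-60}\right) - 34 = \left(-4\right) \left(-2\right) \left(\left(-33\right) \left(- \frac{1}{20}\right) + 2 \left(- \frac{1}{60}\right)\right) - 34 = 8 \left(\frac{33}{20} - \frac{1}{30}\right) - 34 = 8 \cdot \frac{97}{60} - 34 = \frac{194}{15} - 34 = - \frac{316}{15}$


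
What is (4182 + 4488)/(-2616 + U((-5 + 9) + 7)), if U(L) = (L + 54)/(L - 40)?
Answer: -251430/75929 ≈ -3.3114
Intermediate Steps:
U(L) = (54 + L)/(-40 + L)
(4182 + 4488)/(-2616 + U((-5 + 9) + 7)) = (4182 + 4488)/(-2616 + (54 + ((-5 + 9) + 7))/(-40 + ((-5 + 9) + 7))) = 8670/(-2616 + (54 + (4 + 7))/(-40 + (4 + 7))) = 8670/(-2616 + (54 + 11)/(-40 + 11)) = 8670/(-2616 + 65/(-29)) = 8670/(-2616 - 1/29*65) = 8670/(-2616 - 65/29) = 8670/(-75929/29) = 8670*(-29/75929) = -251430/75929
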